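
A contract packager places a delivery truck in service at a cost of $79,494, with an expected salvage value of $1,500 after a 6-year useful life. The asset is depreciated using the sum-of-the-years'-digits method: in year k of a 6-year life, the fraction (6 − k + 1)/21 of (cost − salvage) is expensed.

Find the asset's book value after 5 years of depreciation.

Depreciable base = $79,494 − $1,500 = $77,994.
Sum of the years' digits = 6+5+4+3+2+1 = 21.
Year 1: $77,994 × 6/21 = $22,284. Book value $57,210.
Year 2: $77,994 × 5/21 = $18,570. Book value $38,640.
Year 3: $77,994 × 4/21 = $14,856. Book value $23,784.
Year 4: $77,994 × 3/21 = $11,142. Book value $12,642.
Year 5: $77,994 × 2/21 = $7,428. Book value $5,214.

$5,214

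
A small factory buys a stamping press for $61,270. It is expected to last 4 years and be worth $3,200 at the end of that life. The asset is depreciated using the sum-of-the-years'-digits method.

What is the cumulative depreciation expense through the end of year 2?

$40,649

Depreciable base = $61,270 − $3,200 = $58,070.
Sum of the years' digits = 4+3+2+1 = 10.
Year 1: $58,070 × 4/10 = $23,228. Book value $38,042.
Year 2: $58,070 × 3/10 = $17,421. Book value $20,621.
Accumulated through year 2 = $61,270 − $20,621 = $40,649.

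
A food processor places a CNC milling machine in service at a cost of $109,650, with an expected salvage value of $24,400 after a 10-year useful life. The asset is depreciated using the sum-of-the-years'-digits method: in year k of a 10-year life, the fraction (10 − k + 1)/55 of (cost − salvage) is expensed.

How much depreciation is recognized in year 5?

$9,300

Depreciable base = $109,650 − $24,400 = $85,250.
Sum of the years' digits = 10+9+8+7+6+5+4+3+2+1 = 55.
Year 1: $85,250 × 10/55 = $15,500. Book value $94,150.
Year 2: $85,250 × 9/55 = $13,950. Book value $80,200.
Year 3: $85,250 × 8/55 = $12,400. Book value $67,800.
Year 4: $85,250 × 7/55 = $10,850. Book value $56,950.
Year 5: $85,250 × 6/55 = $9,300. Book value $47,650.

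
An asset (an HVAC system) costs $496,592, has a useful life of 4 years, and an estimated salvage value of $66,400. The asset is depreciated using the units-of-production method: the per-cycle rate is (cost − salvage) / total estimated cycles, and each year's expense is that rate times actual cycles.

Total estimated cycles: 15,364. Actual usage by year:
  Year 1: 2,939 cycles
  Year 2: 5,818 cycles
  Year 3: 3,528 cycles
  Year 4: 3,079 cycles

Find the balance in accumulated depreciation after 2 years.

Depreciable base = $496,592 − $66,400 = $430,192.
Rate = $430,192 / 15,364 cycles = $28 per cycle.
Year 1: 2,939 × $28 = $82,292. Book value $414,300.
Year 2: 5,818 × $28 = $162,904. Book value $251,396.
Accumulated through year 2 = $496,592 − $251,396 = $245,196.

$245,196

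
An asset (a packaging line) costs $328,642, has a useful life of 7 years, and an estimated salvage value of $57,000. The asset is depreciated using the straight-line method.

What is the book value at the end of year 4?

$173,418

Depreciable base = $328,642 − $57,000 = $271,642.
Annual expense = $271,642 / 7 = $38,806.
End of year 1: book value $289,836.
End of year 2: book value $251,030.
End of year 3: book value $212,224.
End of year 4: book value $173,418.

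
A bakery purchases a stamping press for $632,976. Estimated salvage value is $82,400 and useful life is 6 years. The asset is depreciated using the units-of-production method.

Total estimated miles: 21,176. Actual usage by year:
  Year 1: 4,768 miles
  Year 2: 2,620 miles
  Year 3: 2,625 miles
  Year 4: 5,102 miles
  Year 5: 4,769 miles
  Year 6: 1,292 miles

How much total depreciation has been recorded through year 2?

$192,088

Depreciable base = $632,976 − $82,400 = $550,576.
Rate = $550,576 / 21,176 miles = $26 per mile.
Year 1: 4,768 × $26 = $123,968. Book value $509,008.
Year 2: 2,620 × $26 = $68,120. Book value $440,888.
Accumulated through year 2 = $632,976 − $440,888 = $192,088.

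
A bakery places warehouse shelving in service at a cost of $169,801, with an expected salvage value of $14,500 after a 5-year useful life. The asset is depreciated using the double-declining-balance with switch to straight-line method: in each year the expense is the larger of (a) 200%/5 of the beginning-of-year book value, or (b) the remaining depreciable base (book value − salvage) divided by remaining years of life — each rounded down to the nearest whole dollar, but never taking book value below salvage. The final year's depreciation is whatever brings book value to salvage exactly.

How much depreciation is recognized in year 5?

$7,507

Depreciable base = $169,801 − $14,500 = $155,301.
Year 1: DB = ⌊$169,801 × 200%/5⌋ = $67,920; SL = ⌊$155,301/5⌋ = $31,060 → take DB $67,920. Book value $101,881.
Year 2: DB = ⌊$101,881 × 200%/5⌋ = $40,752; SL = ⌊$87,381/4⌋ = $21,845 → take DB $40,752. Book value $61,129.
Year 3: DB = ⌊$61,129 × 200%/5⌋ = $24,451; SL = ⌊$46,629/3⌋ = $15,543 → take DB $24,451. Book value $36,678.
Year 4: DB = ⌊$36,678 × 200%/5⌋ = $14,671; SL = ⌊$22,178/2⌋ = $11,089 → take DB $14,671. Book value $22,007.
Year 5 (final): $22,007 − $14,500 = $7,507. Book value $14,500.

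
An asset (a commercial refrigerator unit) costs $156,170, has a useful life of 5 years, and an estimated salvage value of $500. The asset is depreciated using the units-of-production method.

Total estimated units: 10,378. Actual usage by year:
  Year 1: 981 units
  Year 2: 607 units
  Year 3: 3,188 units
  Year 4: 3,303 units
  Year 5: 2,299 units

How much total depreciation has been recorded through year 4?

Depreciable base = $156,170 − $500 = $155,670.
Rate = $155,670 / 10,378 units = $15 per unit.
Year 1: 981 × $15 = $14,715. Book value $141,455.
Year 2: 607 × $15 = $9,105. Book value $132,350.
Year 3: 3,188 × $15 = $47,820. Book value $84,530.
Year 4: 3,303 × $15 = $49,545. Book value $34,985.
Accumulated through year 4 = $156,170 − $34,985 = $121,185.

$121,185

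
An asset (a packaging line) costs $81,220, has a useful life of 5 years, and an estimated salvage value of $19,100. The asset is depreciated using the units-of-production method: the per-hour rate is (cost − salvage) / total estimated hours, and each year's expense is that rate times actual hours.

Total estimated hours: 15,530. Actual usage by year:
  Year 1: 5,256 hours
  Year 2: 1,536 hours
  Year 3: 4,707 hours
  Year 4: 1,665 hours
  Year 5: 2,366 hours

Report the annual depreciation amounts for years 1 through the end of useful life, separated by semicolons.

Depreciable base = $81,220 − $19,100 = $62,120.
Rate = $62,120 / 15,530 hours = $4 per hour.
Year 1: 5,256 × $4 = $21,024. Book value $60,196.
Year 2: 1,536 × $4 = $6,144. Book value $54,052.
Year 3: 4,707 × $4 = $18,828. Book value $35,224.
Year 4: 1,665 × $4 = $6,660. Book value $28,564.
Year 5: 2,366 × $4 = $9,464. Book value $19,100.

$21,024; $6,144; $18,828; $6,660; $9,464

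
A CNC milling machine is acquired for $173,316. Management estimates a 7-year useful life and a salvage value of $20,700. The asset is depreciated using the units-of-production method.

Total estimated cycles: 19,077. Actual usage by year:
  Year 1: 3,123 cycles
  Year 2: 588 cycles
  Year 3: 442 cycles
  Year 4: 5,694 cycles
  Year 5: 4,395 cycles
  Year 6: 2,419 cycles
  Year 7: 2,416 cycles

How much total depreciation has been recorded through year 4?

$78,776

Depreciable base = $173,316 − $20,700 = $152,616.
Rate = $152,616 / 19,077 cycles = $8 per cycle.
Year 1: 3,123 × $8 = $24,984. Book value $148,332.
Year 2: 588 × $8 = $4,704. Book value $143,628.
Year 3: 442 × $8 = $3,536. Book value $140,092.
Year 4: 5,694 × $8 = $45,552. Book value $94,540.
Accumulated through year 4 = $173,316 − $94,540 = $78,776.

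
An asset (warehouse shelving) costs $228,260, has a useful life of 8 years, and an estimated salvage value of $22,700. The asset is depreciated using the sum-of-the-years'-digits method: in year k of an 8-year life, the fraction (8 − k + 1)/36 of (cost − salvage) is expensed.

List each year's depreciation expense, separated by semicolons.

$45,680; $39,970; $34,260; $28,550; $22,840; $17,130; $11,420; $5,710

Depreciable base = $228,260 − $22,700 = $205,560.
Sum of the years' digits = 8+7+6+5+4+3+2+1 = 36.
Year 1: $205,560 × 8/36 = $45,680. Book value $182,580.
Year 2: $205,560 × 7/36 = $39,970. Book value $142,610.
Year 3: $205,560 × 6/36 = $34,260. Book value $108,350.
Year 4: $205,560 × 5/36 = $28,550. Book value $79,800.
Year 5: $205,560 × 4/36 = $22,840. Book value $56,960.
Year 6: $205,560 × 3/36 = $17,130. Book value $39,830.
Year 7: $205,560 × 2/36 = $11,420. Book value $28,410.
Year 8: $205,560 × 1/36 = $5,710. Book value $22,700.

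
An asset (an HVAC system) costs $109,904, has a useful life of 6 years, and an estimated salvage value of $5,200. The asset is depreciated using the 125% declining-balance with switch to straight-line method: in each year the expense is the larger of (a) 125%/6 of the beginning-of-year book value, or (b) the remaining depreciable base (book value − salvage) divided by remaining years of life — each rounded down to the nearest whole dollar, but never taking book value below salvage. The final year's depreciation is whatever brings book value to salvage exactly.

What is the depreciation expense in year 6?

$15,921

Depreciable base = $109,904 − $5,200 = $104,704.
Year 1: DB = ⌊$109,904 × 125%/6⌋ = $22,896; SL = ⌊$104,704/6⌋ = $17,450 → take DB $22,896. Book value $87,008.
Year 2: DB = ⌊$87,008 × 125%/6⌋ = $18,126; SL = ⌊$81,808/5⌋ = $16,361 → take DB $18,126. Book value $68,882.
Year 3: DB = ⌊$68,882 × 125%/6⌋ = $14,350; SL = ⌊$63,682/4⌋ = $15,920 → take SL $15,920. Book value $52,962.
Year 4: DB = ⌊$52,962 × 125%/6⌋ = $11,033; SL = ⌊$47,762/3⌋ = $15,920 → take SL $15,920. Book value $37,042.
Year 5: DB = ⌊$37,042 × 125%/6⌋ = $7,717; SL = ⌊$31,842/2⌋ = $15,921 → take SL $15,921. Book value $21,121.
Year 6 (final): $21,121 − $5,200 = $15,921. Book value $5,200.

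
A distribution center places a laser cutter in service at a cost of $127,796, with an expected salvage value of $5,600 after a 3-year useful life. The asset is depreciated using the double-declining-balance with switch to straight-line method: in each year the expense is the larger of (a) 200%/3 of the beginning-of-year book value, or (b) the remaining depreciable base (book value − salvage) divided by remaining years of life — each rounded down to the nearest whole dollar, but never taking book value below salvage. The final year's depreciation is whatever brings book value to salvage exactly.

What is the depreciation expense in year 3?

$8,600

Depreciable base = $127,796 − $5,600 = $122,196.
Year 1: DB = ⌊$127,796 × 200%/3⌋ = $85,197; SL = ⌊$122,196/3⌋ = $40,732 → take DB $85,197. Book value $42,599.
Year 2: DB = ⌊$42,599 × 200%/3⌋ = $28,399; SL = ⌊$36,999/2⌋ = $18,499 → take DB $28,399. Book value $14,200.
Year 3 (final): $14,200 − $5,600 = $8,600. Book value $5,600.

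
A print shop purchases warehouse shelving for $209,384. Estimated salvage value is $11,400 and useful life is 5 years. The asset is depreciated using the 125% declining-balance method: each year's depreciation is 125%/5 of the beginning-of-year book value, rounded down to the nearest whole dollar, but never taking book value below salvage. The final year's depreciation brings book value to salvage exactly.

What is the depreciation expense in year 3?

Depreciable base = $209,384 − $11,400 = $197,984.
Year 1: ⌊$209,384 × 125%/5⌋ = $52,346. Book value $157,038.
Year 2: ⌊$157,038 × 125%/5⌋ = $39,259. Book value $117,779.
Year 3: ⌊$117,779 × 125%/5⌋ = $29,444. Book value $88,335.

$29,444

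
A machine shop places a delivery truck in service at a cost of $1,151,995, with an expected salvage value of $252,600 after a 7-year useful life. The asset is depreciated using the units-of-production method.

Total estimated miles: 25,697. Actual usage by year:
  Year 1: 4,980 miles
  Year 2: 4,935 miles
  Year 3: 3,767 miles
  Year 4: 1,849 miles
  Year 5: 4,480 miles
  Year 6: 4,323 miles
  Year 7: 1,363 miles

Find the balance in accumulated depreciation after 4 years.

Depreciable base = $1,151,995 − $252,600 = $899,395.
Rate = $899,395 / 25,697 miles = $35 per mile.
Year 1: 4,980 × $35 = $174,300. Book value $977,695.
Year 2: 4,935 × $35 = $172,725. Book value $804,970.
Year 3: 3,767 × $35 = $131,845. Book value $673,125.
Year 4: 1,849 × $35 = $64,715. Book value $608,410.
Accumulated through year 4 = $1,151,995 − $608,410 = $543,585.

$543,585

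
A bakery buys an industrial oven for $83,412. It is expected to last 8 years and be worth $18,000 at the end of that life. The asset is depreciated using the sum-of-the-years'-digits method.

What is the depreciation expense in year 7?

$3,634

Depreciable base = $83,412 − $18,000 = $65,412.
Sum of the years' digits = 8+7+6+5+4+3+2+1 = 36.
Year 1: $65,412 × 8/36 = $14,536. Book value $68,876.
Year 2: $65,412 × 7/36 = $12,719. Book value $56,157.
Year 3: $65,412 × 6/36 = $10,902. Book value $45,255.
Year 4: $65,412 × 5/36 = $9,085. Book value $36,170.
Year 5: $65,412 × 4/36 = $7,268. Book value $28,902.
Year 6: $65,412 × 3/36 = $5,451. Book value $23,451.
Year 7: $65,412 × 2/36 = $3,634. Book value $19,817.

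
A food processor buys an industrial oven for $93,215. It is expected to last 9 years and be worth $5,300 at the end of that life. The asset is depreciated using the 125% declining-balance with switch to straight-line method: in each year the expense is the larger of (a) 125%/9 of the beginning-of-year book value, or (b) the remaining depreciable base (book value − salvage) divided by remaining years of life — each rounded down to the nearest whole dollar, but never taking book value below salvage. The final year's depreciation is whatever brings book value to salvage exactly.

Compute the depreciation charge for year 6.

$9,037

Depreciable base = $93,215 − $5,300 = $87,915.
Year 1: DB = ⌊$93,215 × 125%/9⌋ = $12,946; SL = ⌊$87,915/9⌋ = $9,768 → take DB $12,946. Book value $80,269.
Year 2: DB = ⌊$80,269 × 125%/9⌋ = $11,148; SL = ⌊$74,969/8⌋ = $9,371 → take DB $11,148. Book value $69,121.
Year 3: DB = ⌊$69,121 × 125%/9⌋ = $9,600; SL = ⌊$63,821/7⌋ = $9,117 → take DB $9,600. Book value $59,521.
Year 4: DB = ⌊$59,521 × 125%/9⌋ = $8,266; SL = ⌊$54,221/6⌋ = $9,036 → take SL $9,036. Book value $50,485.
Year 5: DB = ⌊$50,485 × 125%/9⌋ = $7,011; SL = ⌊$45,185/5⌋ = $9,037 → take SL $9,037. Book value $41,448.
Year 6: DB = ⌊$41,448 × 125%/9⌋ = $5,756; SL = ⌊$36,148/4⌋ = $9,037 → take SL $9,037. Book value $32,411.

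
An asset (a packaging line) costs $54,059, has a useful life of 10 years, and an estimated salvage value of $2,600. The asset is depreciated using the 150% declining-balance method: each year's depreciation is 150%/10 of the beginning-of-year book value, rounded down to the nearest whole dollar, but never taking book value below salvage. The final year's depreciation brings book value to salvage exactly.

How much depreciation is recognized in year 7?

Depreciable base = $54,059 − $2,600 = $51,459.
Year 1: ⌊$54,059 × 150%/10⌋ = $8,108. Book value $45,951.
Year 2: ⌊$45,951 × 150%/10⌋ = $6,892. Book value $39,059.
Year 3: ⌊$39,059 × 150%/10⌋ = $5,858. Book value $33,201.
Year 4: ⌊$33,201 × 150%/10⌋ = $4,980. Book value $28,221.
Year 5: ⌊$28,221 × 150%/10⌋ = $4,233. Book value $23,988.
Year 6: ⌊$23,988 × 150%/10⌋ = $3,598. Book value $20,390.
Year 7: ⌊$20,390 × 150%/10⌋ = $3,058. Book value $17,332.

$3,058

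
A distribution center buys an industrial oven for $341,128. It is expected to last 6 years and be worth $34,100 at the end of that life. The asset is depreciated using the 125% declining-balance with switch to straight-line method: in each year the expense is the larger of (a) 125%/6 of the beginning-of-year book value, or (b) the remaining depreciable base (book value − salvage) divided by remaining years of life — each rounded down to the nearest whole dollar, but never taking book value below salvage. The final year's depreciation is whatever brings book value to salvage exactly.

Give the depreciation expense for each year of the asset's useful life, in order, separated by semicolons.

Depreciable base = $341,128 − $34,100 = $307,028.
Year 1: DB = ⌊$341,128 × 125%/6⌋ = $71,068; SL = ⌊$307,028/6⌋ = $51,171 → take DB $71,068. Book value $270,060.
Year 2: DB = ⌊$270,060 × 125%/6⌋ = $56,262; SL = ⌊$235,960/5⌋ = $47,192 → take DB $56,262. Book value $213,798.
Year 3: DB = ⌊$213,798 × 125%/6⌋ = $44,541; SL = ⌊$179,698/4⌋ = $44,924 → take SL $44,924. Book value $168,874.
Year 4: DB = ⌊$168,874 × 125%/6⌋ = $35,182; SL = ⌊$134,774/3⌋ = $44,924 → take SL $44,924. Book value $123,950.
Year 5: DB = ⌊$123,950 × 125%/6⌋ = $25,822; SL = ⌊$89,850/2⌋ = $44,925 → take SL $44,925. Book value $79,025.
Year 6 (final): $79,025 − $34,100 = $44,925. Book value $34,100.

$71,068; $56,262; $44,924; $44,924; $44,925; $44,925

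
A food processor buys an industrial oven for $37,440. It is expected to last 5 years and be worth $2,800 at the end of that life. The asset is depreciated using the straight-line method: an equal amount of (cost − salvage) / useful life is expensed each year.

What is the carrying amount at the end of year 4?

Depreciable base = $37,440 − $2,800 = $34,640.
Annual expense = $34,640 / 5 = $6,928.
End of year 1: book value $30,512.
End of year 2: book value $23,584.
End of year 3: book value $16,656.
End of year 4: book value $9,728.

$9,728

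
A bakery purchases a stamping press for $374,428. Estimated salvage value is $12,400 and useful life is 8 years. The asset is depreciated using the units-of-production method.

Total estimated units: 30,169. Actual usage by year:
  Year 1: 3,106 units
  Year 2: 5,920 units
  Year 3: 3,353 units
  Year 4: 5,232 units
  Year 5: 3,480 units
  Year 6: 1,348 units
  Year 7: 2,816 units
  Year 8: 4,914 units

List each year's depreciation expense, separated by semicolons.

$37,272; $71,040; $40,236; $62,784; $41,760; $16,176; $33,792; $58,968

Depreciable base = $374,428 − $12,400 = $362,028.
Rate = $362,028 / 30,169 units = $12 per unit.
Year 1: 3,106 × $12 = $37,272. Book value $337,156.
Year 2: 5,920 × $12 = $71,040. Book value $266,116.
Year 3: 3,353 × $12 = $40,236. Book value $225,880.
Year 4: 5,232 × $12 = $62,784. Book value $163,096.
Year 5: 3,480 × $12 = $41,760. Book value $121,336.
Year 6: 1,348 × $12 = $16,176. Book value $105,160.
Year 7: 2,816 × $12 = $33,792. Book value $71,368.
Year 8: 4,914 × $12 = $58,968. Book value $12,400.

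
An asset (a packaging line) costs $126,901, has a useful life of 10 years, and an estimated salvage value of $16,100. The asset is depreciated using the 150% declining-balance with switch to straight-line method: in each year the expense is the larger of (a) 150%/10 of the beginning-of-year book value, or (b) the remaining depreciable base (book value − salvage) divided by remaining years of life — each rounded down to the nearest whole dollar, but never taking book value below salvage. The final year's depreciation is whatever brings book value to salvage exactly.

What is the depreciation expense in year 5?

$9,936

Depreciable base = $126,901 − $16,100 = $110,801.
Year 1: DB = ⌊$126,901 × 150%/10⌋ = $19,035; SL = ⌊$110,801/10⌋ = $11,080 → take DB $19,035. Book value $107,866.
Year 2: DB = ⌊$107,866 × 150%/10⌋ = $16,179; SL = ⌊$91,766/9⌋ = $10,196 → take DB $16,179. Book value $91,687.
Year 3: DB = ⌊$91,687 × 150%/10⌋ = $13,753; SL = ⌊$75,587/8⌋ = $9,448 → take DB $13,753. Book value $77,934.
Year 4: DB = ⌊$77,934 × 150%/10⌋ = $11,690; SL = ⌊$61,834/7⌋ = $8,833 → take DB $11,690. Book value $66,244.
Year 5: DB = ⌊$66,244 × 150%/10⌋ = $9,936; SL = ⌊$50,144/6⌋ = $8,357 → take DB $9,936. Book value $56,308.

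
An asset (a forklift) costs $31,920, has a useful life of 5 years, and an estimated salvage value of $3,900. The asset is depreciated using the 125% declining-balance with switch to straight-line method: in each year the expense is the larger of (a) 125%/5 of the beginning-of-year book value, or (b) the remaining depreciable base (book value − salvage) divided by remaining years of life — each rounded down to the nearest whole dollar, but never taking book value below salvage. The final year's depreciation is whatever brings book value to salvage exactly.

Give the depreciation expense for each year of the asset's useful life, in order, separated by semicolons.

Depreciable base = $31,920 − $3,900 = $28,020.
Year 1: DB = ⌊$31,920 × 125%/5⌋ = $7,980; SL = ⌊$28,020/5⌋ = $5,604 → take DB $7,980. Book value $23,940.
Year 2: DB = ⌊$23,940 × 125%/5⌋ = $5,985; SL = ⌊$20,040/4⌋ = $5,010 → take DB $5,985. Book value $17,955.
Year 3: DB = ⌊$17,955 × 125%/5⌋ = $4,488; SL = ⌊$14,055/3⌋ = $4,685 → take SL $4,685. Book value $13,270.
Year 4: DB = ⌊$13,270 × 125%/5⌋ = $3,317; SL = ⌊$9,370/2⌋ = $4,685 → take SL $4,685. Book value $8,585.
Year 5 (final): $8,585 − $3,900 = $4,685. Book value $3,900.

$7,980; $5,985; $4,685; $4,685; $4,685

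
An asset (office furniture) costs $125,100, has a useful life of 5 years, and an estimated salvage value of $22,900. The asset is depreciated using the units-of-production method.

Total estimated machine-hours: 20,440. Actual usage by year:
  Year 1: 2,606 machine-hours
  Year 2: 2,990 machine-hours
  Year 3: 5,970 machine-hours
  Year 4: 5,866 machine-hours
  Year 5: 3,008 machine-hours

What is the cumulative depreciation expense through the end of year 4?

$87,160

Depreciable base = $125,100 − $22,900 = $102,200.
Rate = $102,200 / 20,440 machine-hours = $5 per machine-hour.
Year 1: 2,606 × $5 = $13,030. Book value $112,070.
Year 2: 2,990 × $5 = $14,950. Book value $97,120.
Year 3: 5,970 × $5 = $29,850. Book value $67,270.
Year 4: 5,866 × $5 = $29,330. Book value $37,940.
Accumulated through year 4 = $125,100 − $37,940 = $87,160.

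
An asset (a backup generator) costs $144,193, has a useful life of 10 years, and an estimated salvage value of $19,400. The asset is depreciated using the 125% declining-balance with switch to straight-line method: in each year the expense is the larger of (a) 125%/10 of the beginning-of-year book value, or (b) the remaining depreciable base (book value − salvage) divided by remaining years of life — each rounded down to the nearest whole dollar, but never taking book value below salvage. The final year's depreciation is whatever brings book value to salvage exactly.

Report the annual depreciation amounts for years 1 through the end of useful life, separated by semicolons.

$18,024; $15,771; $13,799; $12,074; $10,854; $10,854; $10,854; $10,854; $10,854; $10,855

Depreciable base = $144,193 − $19,400 = $124,793.
Year 1: DB = ⌊$144,193 × 125%/10⌋ = $18,024; SL = ⌊$124,793/10⌋ = $12,479 → take DB $18,024. Book value $126,169.
Year 2: DB = ⌊$126,169 × 125%/10⌋ = $15,771; SL = ⌊$106,769/9⌋ = $11,863 → take DB $15,771. Book value $110,398.
Year 3: DB = ⌊$110,398 × 125%/10⌋ = $13,799; SL = ⌊$90,998/8⌋ = $11,374 → take DB $13,799. Book value $96,599.
Year 4: DB = ⌊$96,599 × 125%/10⌋ = $12,074; SL = ⌊$77,199/7⌋ = $11,028 → take DB $12,074. Book value $84,525.
Year 5: DB = ⌊$84,525 × 125%/10⌋ = $10,565; SL = ⌊$65,125/6⌋ = $10,854 → take SL $10,854. Book value $73,671.
Year 6: DB = ⌊$73,671 × 125%/10⌋ = $9,208; SL = ⌊$54,271/5⌋ = $10,854 → take SL $10,854. Book value $62,817.
Year 7: DB = ⌊$62,817 × 125%/10⌋ = $7,852; SL = ⌊$43,417/4⌋ = $10,854 → take SL $10,854. Book value $51,963.
Year 8: DB = ⌊$51,963 × 125%/10⌋ = $6,495; SL = ⌊$32,563/3⌋ = $10,854 → take SL $10,854. Book value $41,109.
Year 9: DB = ⌊$41,109 × 125%/10⌋ = $5,138; SL = ⌊$21,709/2⌋ = $10,854 → take SL $10,854. Book value $30,255.
Year 10 (final): $30,255 − $19,400 = $10,855. Book value $19,400.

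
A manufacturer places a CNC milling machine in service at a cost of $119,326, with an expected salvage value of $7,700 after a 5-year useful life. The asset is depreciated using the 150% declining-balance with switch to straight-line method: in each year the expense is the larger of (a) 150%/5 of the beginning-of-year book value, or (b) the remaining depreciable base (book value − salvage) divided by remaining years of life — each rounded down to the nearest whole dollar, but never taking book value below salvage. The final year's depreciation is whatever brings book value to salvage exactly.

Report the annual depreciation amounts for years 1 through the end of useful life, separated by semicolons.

$35,797; $25,058; $17,541; $16,615; $16,615

Depreciable base = $119,326 − $7,700 = $111,626.
Year 1: DB = ⌊$119,326 × 150%/5⌋ = $35,797; SL = ⌊$111,626/5⌋ = $22,325 → take DB $35,797. Book value $83,529.
Year 2: DB = ⌊$83,529 × 150%/5⌋ = $25,058; SL = ⌊$75,829/4⌋ = $18,957 → take DB $25,058. Book value $58,471.
Year 3: DB = ⌊$58,471 × 150%/5⌋ = $17,541; SL = ⌊$50,771/3⌋ = $16,923 → take DB $17,541. Book value $40,930.
Year 4: DB = ⌊$40,930 × 150%/5⌋ = $12,279; SL = ⌊$33,230/2⌋ = $16,615 → take SL $16,615. Book value $24,315.
Year 5 (final): $24,315 − $7,700 = $16,615. Book value $7,700.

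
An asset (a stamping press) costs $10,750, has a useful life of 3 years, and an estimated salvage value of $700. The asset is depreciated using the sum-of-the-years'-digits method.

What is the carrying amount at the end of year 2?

Depreciable base = $10,750 − $700 = $10,050.
Sum of the years' digits = 3+2+1 = 6.
Year 1: $10,050 × 3/6 = $5,025. Book value $5,725.
Year 2: $10,050 × 2/6 = $3,350. Book value $2,375.

$2,375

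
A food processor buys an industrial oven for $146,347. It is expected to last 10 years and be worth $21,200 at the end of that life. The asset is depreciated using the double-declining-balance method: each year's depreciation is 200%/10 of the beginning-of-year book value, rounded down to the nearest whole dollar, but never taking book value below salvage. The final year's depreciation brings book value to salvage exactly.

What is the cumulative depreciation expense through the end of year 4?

Depreciable base = $146,347 − $21,200 = $125,147.
Year 1: ⌊$146,347 × 200%/10⌋ = $29,269. Book value $117,078.
Year 2: ⌊$117,078 × 200%/10⌋ = $23,415. Book value $93,663.
Year 3: ⌊$93,663 × 200%/10⌋ = $18,732. Book value $74,931.
Year 4: ⌊$74,931 × 200%/10⌋ = $14,986. Book value $59,945.
Accumulated through year 4 = $146,347 − $59,945 = $86,402.

$86,402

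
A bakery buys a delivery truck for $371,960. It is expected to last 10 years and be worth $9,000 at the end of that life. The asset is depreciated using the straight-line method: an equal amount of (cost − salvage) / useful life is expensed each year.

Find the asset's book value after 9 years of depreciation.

Depreciable base = $371,960 − $9,000 = $362,960.
Annual expense = $362,960 / 10 = $36,296.
End of year 1: book value $335,664.
End of year 2: book value $299,368.
End of year 3: book value $263,072.
End of year 4: book value $226,776.
End of year 5: book value $190,480.
End of year 6: book value $154,184.
End of year 7: book value $117,888.
End of year 8: book value $81,592.
End of year 9: book value $45,296.

$45,296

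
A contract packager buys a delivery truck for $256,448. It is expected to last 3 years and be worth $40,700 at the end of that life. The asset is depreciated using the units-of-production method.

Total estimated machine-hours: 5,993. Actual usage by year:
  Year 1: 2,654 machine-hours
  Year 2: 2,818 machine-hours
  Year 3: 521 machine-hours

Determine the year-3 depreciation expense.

$18,756

Depreciable base = $256,448 − $40,700 = $215,748.
Rate = $215,748 / 5,993 machine-hours = $36 per machine-hour.
Year 1: 2,654 × $36 = $95,544. Book value $160,904.
Year 2: 2,818 × $36 = $101,448. Book value $59,456.
Year 3: 521 × $36 = $18,756. Book value $40,700.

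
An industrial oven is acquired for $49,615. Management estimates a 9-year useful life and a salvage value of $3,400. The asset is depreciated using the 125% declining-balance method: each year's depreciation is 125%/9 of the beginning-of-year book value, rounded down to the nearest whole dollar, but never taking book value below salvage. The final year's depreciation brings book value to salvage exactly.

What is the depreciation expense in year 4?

$4,400

Depreciable base = $49,615 − $3,400 = $46,215.
Year 1: ⌊$49,615 × 125%/9⌋ = $6,890. Book value $42,725.
Year 2: ⌊$42,725 × 125%/9⌋ = $5,934. Book value $36,791.
Year 3: ⌊$36,791 × 125%/9⌋ = $5,109. Book value $31,682.
Year 4: ⌊$31,682 × 125%/9⌋ = $4,400. Book value $27,282.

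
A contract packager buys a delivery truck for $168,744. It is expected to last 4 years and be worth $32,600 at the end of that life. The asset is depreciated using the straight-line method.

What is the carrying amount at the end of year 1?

$134,708

Depreciable base = $168,744 − $32,600 = $136,144.
Annual expense = $136,144 / 4 = $34,036.
End of year 1: book value $134,708.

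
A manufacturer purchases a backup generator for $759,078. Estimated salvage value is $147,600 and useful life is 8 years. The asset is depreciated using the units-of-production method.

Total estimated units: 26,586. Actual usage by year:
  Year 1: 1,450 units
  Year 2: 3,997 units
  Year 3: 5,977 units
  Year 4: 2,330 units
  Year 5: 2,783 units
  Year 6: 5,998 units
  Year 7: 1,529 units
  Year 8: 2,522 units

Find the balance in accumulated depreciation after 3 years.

$262,752

Depreciable base = $759,078 − $147,600 = $611,478.
Rate = $611,478 / 26,586 units = $23 per unit.
Year 1: 1,450 × $23 = $33,350. Book value $725,728.
Year 2: 3,997 × $23 = $91,931. Book value $633,797.
Year 3: 5,977 × $23 = $137,471. Book value $496,326.
Accumulated through year 3 = $759,078 − $496,326 = $262,752.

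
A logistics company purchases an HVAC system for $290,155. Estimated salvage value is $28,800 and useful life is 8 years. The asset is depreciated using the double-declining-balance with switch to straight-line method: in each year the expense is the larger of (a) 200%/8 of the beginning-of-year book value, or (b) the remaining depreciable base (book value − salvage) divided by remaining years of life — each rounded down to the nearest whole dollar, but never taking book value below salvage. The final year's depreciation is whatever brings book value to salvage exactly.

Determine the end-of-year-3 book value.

$122,410

Depreciable base = $290,155 − $28,800 = $261,355.
Year 1: DB = ⌊$290,155 × 200%/8⌋ = $72,538; SL = ⌊$261,355/8⌋ = $32,669 → take DB $72,538. Book value $217,617.
Year 2: DB = ⌊$217,617 × 200%/8⌋ = $54,404; SL = ⌊$188,817/7⌋ = $26,973 → take DB $54,404. Book value $163,213.
Year 3: DB = ⌊$163,213 × 200%/8⌋ = $40,803; SL = ⌊$134,413/6⌋ = $22,402 → take DB $40,803. Book value $122,410.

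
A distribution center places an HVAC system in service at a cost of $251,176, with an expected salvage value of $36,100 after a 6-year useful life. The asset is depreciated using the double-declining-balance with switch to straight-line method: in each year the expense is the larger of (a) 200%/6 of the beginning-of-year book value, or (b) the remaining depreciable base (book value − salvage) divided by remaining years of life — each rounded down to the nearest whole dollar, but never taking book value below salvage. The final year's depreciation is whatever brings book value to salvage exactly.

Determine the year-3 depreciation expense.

Depreciable base = $251,176 − $36,100 = $215,076.
Year 1: DB = ⌊$251,176 × 200%/6⌋ = $83,725; SL = ⌊$215,076/6⌋ = $35,846 → take DB $83,725. Book value $167,451.
Year 2: DB = ⌊$167,451 × 200%/6⌋ = $55,817; SL = ⌊$131,351/5⌋ = $26,270 → take DB $55,817. Book value $111,634.
Year 3: DB = ⌊$111,634 × 200%/6⌋ = $37,211; SL = ⌊$75,534/4⌋ = $18,883 → take DB $37,211. Book value $74,423.

$37,211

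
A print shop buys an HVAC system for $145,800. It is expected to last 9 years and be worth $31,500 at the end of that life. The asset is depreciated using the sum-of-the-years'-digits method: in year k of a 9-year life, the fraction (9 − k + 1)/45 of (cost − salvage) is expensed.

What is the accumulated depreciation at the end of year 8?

Depreciable base = $145,800 − $31,500 = $114,300.
Sum of the years' digits = 9+8+7+6+5+4+3+2+1 = 45.
Year 1: $114,300 × 9/45 = $22,860. Book value $122,940.
Year 2: $114,300 × 8/45 = $20,320. Book value $102,620.
Year 3: $114,300 × 7/45 = $17,780. Book value $84,840.
Year 4: $114,300 × 6/45 = $15,240. Book value $69,600.
Year 5: $114,300 × 5/45 = $12,700. Book value $56,900.
Year 6: $114,300 × 4/45 = $10,160. Book value $46,740.
Year 7: $114,300 × 3/45 = $7,620. Book value $39,120.
Year 8: $114,300 × 2/45 = $5,080. Book value $34,040.
Accumulated through year 8 = $145,800 − $34,040 = $111,760.

$111,760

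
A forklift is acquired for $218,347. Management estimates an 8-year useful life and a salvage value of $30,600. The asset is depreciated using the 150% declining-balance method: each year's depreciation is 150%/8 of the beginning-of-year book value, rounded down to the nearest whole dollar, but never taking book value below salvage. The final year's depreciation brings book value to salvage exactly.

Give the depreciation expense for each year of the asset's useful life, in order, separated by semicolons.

Depreciable base = $218,347 − $30,600 = $187,747.
Year 1: ⌊$218,347 × 150%/8⌋ = $40,940. Book value $177,407.
Year 2: ⌊$177,407 × 150%/8⌋ = $33,263. Book value $144,144.
Year 3: ⌊$144,144 × 150%/8⌋ = $27,027. Book value $117,117.
Year 4: ⌊$117,117 × 150%/8⌋ = $21,959. Book value $95,158.
Year 5: ⌊$95,158 × 150%/8⌋ = $17,842. Book value $77,316.
Year 6: ⌊$77,316 × 150%/8⌋ = $14,496. Book value $62,820.
Year 7: ⌊$62,820 × 150%/8⌋ = $11,778. Book value $51,042.
Year 8 (final): $51,042 − $30,600 = $20,442. Book value $30,600.

$40,940; $33,263; $27,027; $21,959; $17,842; $14,496; $11,778; $20,442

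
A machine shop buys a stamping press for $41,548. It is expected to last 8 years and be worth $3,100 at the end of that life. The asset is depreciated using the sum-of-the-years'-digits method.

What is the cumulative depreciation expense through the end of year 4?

Depreciable base = $41,548 − $3,100 = $38,448.
Sum of the years' digits = 8+7+6+5+4+3+2+1 = 36.
Year 1: $38,448 × 8/36 = $8,544. Book value $33,004.
Year 2: $38,448 × 7/36 = $7,476. Book value $25,528.
Year 3: $38,448 × 6/36 = $6,408. Book value $19,120.
Year 4: $38,448 × 5/36 = $5,340. Book value $13,780.
Accumulated through year 4 = $41,548 − $13,780 = $27,768.

$27,768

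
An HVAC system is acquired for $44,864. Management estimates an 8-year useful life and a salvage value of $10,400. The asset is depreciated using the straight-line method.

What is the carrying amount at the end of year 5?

Depreciable base = $44,864 − $10,400 = $34,464.
Annual expense = $34,464 / 8 = $4,308.
End of year 1: book value $40,556.
End of year 2: book value $36,248.
End of year 3: book value $31,940.
End of year 4: book value $27,632.
End of year 5: book value $23,324.

$23,324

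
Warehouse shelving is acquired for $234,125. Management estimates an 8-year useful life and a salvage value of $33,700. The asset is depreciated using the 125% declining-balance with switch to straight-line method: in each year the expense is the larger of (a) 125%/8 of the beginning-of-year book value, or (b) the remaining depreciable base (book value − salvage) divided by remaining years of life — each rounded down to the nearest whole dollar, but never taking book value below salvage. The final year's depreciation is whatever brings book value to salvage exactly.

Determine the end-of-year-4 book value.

$118,660

Depreciable base = $234,125 − $33,700 = $200,425.
Year 1: DB = ⌊$234,125 × 125%/8⌋ = $36,582; SL = ⌊$200,425/8⌋ = $25,053 → take DB $36,582. Book value $197,543.
Year 2: DB = ⌊$197,543 × 125%/8⌋ = $30,866; SL = ⌊$163,843/7⌋ = $23,406 → take DB $30,866. Book value $166,677.
Year 3: DB = ⌊$166,677 × 125%/8⌋ = $26,043; SL = ⌊$132,977/6⌋ = $22,162 → take DB $26,043. Book value $140,634.
Year 4: DB = ⌊$140,634 × 125%/8⌋ = $21,974; SL = ⌊$106,934/5⌋ = $21,386 → take DB $21,974. Book value $118,660.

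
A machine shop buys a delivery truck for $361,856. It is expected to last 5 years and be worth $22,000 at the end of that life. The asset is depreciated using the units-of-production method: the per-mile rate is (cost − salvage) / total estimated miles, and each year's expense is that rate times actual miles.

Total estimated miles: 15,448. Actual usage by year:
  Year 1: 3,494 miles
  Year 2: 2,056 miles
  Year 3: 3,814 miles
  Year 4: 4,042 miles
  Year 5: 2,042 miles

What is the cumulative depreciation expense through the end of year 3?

Depreciable base = $361,856 − $22,000 = $339,856.
Rate = $339,856 / 15,448 miles = $22 per mile.
Year 1: 3,494 × $22 = $76,868. Book value $284,988.
Year 2: 2,056 × $22 = $45,232. Book value $239,756.
Year 3: 3,814 × $22 = $83,908. Book value $155,848.
Accumulated through year 3 = $361,856 − $155,848 = $206,008.

$206,008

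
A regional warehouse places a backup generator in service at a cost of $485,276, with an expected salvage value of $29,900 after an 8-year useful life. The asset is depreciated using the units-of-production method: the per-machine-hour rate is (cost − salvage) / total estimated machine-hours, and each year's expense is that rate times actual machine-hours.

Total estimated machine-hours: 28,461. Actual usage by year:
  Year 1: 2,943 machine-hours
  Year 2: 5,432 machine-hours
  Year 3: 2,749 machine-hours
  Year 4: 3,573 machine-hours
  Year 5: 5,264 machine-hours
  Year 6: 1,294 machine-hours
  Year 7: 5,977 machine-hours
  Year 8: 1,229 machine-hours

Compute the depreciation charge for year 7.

$95,632

Depreciable base = $485,276 − $29,900 = $455,376.
Rate = $455,376 / 28,461 machine-hours = $16 per machine-hour.
Year 1: 2,943 × $16 = $47,088. Book value $438,188.
Year 2: 5,432 × $16 = $86,912. Book value $351,276.
Year 3: 2,749 × $16 = $43,984. Book value $307,292.
Year 4: 3,573 × $16 = $57,168. Book value $250,124.
Year 5: 5,264 × $16 = $84,224. Book value $165,900.
Year 6: 1,294 × $16 = $20,704. Book value $145,196.
Year 7: 5,977 × $16 = $95,632. Book value $49,564.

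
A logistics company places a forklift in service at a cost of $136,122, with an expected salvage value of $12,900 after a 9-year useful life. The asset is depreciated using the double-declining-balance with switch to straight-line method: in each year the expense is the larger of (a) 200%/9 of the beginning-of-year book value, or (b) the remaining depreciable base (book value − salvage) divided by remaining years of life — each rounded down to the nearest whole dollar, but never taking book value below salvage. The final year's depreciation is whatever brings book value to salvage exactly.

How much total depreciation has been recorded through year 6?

$105,987

Depreciable base = $136,122 − $12,900 = $123,222.
Year 1: DB = ⌊$136,122 × 200%/9⌋ = $30,249; SL = ⌊$123,222/9⌋ = $13,691 → take DB $30,249. Book value $105,873.
Year 2: DB = ⌊$105,873 × 200%/9⌋ = $23,527; SL = ⌊$92,973/8⌋ = $11,621 → take DB $23,527. Book value $82,346.
Year 3: DB = ⌊$82,346 × 200%/9⌋ = $18,299; SL = ⌊$69,446/7⌋ = $9,920 → take DB $18,299. Book value $64,047.
Year 4: DB = ⌊$64,047 × 200%/9⌋ = $14,232; SL = ⌊$51,147/6⌋ = $8,524 → take DB $14,232. Book value $49,815.
Year 5: DB = ⌊$49,815 × 200%/9⌋ = $11,070; SL = ⌊$36,915/5⌋ = $7,383 → take DB $11,070. Book value $38,745.
Year 6: DB = ⌊$38,745 × 200%/9⌋ = $8,610; SL = ⌊$25,845/4⌋ = $6,461 → take DB $8,610. Book value $30,135.
Accumulated through year 6 = $136,122 − $30,135 = $105,987.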